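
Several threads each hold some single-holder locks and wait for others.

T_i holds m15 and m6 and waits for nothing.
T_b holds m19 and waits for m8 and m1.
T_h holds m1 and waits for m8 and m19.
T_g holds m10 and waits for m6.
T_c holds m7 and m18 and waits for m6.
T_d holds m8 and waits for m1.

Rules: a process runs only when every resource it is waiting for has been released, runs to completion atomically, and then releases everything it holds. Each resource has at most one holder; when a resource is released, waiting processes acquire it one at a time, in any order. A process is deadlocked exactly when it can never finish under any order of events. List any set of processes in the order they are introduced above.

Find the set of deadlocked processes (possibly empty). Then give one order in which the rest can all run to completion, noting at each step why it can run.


Deadlocked: T_b, T_h and T_d.
Key observation: along T_b -> T_h -> T_b, each member waits on what the next one holds — a deadlock; T_d is caught in further circular waits.
A valid finishing order for the others: T_i, T_g, T_c.
Step-by-step check:
  T_i: no waits; runs immediately, freeing m15 and m6
  T_g: everything it awaited (m6) is free; runs, freeing m10
  T_c: everything it awaited (m6) is free; runs, freeing m7 and m18


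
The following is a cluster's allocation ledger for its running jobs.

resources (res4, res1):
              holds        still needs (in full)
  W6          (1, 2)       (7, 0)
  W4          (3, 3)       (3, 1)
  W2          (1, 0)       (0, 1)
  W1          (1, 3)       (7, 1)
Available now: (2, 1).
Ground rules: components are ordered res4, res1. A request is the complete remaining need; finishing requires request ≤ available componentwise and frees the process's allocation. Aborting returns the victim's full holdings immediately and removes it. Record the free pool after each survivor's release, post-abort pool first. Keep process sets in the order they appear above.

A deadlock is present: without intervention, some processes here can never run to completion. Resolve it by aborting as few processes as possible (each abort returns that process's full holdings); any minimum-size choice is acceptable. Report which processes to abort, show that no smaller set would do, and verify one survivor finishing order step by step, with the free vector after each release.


Abort W6.
Key observation: aborting W6 returns (1, 2), and W1 — hopeless before — runs at step 3 with the returned capacity in the pool.
Why nothing smaller works: aborting no one leaves the state deadlocked as given.
One survivor order: W4, W2, W1. Walking it through (post-abort pool first):
  pool = (3, 3)
  W4 needs (3, 1) <= (3, 3) -> finishes; pool += (3, 3) = (6, 6)
  W2 needs (0, 1) <= (6, 6) -> finishes; pool += (1, 0) = (7, 6)
  W1 needs (7, 1) <= (7, 6) -> finishes; pool += (1, 3) = (8, 9)


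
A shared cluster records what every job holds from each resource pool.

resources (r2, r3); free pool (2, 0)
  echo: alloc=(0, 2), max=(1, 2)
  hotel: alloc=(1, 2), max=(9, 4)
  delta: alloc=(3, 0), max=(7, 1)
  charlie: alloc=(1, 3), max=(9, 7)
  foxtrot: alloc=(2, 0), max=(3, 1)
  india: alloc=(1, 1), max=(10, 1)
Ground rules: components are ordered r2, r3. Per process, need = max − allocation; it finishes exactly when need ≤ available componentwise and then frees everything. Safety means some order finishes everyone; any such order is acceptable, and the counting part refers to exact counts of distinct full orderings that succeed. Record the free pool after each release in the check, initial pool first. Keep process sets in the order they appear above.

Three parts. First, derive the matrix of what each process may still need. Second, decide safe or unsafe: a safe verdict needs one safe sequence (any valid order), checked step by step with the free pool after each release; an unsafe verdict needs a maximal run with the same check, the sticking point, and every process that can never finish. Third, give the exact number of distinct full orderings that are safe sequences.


(1) Remaining need (order r2, r3):
  echo: (1, 0)
  hotel: (8, 2)
  delta: (4, 1)
  charlie: (8, 4)
  foxtrot: (1, 1)
  india: (9, 0)
(2) The state is UNSAFE.
Key observation: no order helps: past echo, foxtrot, delta, the free pool tops out at (7, 2), below what each blocked process needs in r2.
Going as far as possible: echo, foxtrot, delta; after that, nothing fits. Step-by-step check:
  pool = (2, 0)
  run echo (needs (1, 0), free (2, 0)); after release of (0, 2) the pool is (2, 2)
  run foxtrot (needs (1, 1), free (2, 2)); after release of (2, 0) the pool is (4, 2)
  run delta (needs (4, 1), free (4, 2)); after release of (3, 0) the pool is (7, 2)
  blocked: hotel wants (8, 2), pool (7, 2) — not enough r2
  blocked: charlie wants (8, 4), pool (7, 2) — not enough r2 and r3
  blocked: india wants (9, 0), pool (7, 2) — not enough r2
Permanently blocked: hotel, charlie and india.
(3) Exactly 0 of the possible complete orderings are safe sequences.


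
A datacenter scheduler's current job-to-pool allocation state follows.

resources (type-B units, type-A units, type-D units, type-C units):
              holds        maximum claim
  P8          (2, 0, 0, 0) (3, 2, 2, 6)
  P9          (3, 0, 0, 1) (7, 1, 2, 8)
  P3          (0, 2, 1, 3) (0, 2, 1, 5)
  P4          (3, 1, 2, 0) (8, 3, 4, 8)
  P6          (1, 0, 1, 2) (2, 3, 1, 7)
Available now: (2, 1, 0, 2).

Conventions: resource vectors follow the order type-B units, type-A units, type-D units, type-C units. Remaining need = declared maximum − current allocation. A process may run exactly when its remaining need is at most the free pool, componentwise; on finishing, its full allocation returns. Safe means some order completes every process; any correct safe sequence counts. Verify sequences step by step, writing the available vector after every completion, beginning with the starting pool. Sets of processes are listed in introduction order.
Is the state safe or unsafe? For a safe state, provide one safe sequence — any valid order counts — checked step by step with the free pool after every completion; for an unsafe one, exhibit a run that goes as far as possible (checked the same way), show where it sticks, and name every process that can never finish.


SAFE — a valid safe sequence is P3, P6, P8, P9, P4.
Key observation: P3 is the earliest step where a requested resource binds exactly: need (0, 0, 0, 2), pool (2, 1, 0, 2) at its turn.
Step-by-step check:
  pool = (2, 1, 0, 2)
  run P3 (needs (0, 0, 0, 2), free (2, 1, 0, 2)); after release of (0, 2, 1, 3) the pool is (2, 3, 1, 5)
  run P6 (needs (1, 3, 0, 5), free (2, 3, 1, 5)); after release of (1, 0, 1, 2) the pool is (3, 3, 2, 7)
  run P8 (needs (1, 2, 2, 6), free (3, 3, 2, 7)); after release of (2, 0, 0, 0) the pool is (5, 3, 2, 7)
  run P9 (needs (4, 1, 2, 7), free (5, 3, 2, 7)); after release of (3, 0, 0, 1) the pool is (8, 3, 2, 8)
  run P4 (needs (5, 2, 2, 8), free (8, 3, 2, 8)); after release of (3, 1, 2, 0) the pool is (11, 4, 4, 8)


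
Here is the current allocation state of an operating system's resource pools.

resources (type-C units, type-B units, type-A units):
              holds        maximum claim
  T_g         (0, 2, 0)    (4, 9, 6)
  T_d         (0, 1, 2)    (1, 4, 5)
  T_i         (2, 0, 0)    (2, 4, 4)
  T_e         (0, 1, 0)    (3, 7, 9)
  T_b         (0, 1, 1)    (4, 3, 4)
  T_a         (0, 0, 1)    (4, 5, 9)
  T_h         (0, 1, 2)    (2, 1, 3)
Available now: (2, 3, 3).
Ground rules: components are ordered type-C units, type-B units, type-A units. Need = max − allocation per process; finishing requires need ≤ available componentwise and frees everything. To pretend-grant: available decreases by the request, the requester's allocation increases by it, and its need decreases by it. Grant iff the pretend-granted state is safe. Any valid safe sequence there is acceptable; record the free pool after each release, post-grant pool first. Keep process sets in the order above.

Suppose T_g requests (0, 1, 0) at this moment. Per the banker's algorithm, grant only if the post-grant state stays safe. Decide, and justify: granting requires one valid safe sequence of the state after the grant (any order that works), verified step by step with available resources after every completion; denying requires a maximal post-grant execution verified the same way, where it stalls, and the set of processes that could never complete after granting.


DENY. Granting would leave the state unsafe.
Key observation: even finishing T_h, T_d, T_i, T_b, T_a leaves just (4, 5, 9) free — too little type-B units for any of the remaining processes.
Pretend the grant happened; the run T_h, T_d, T_i, T_b, T_a goes as far as possible. Step-by-step check:
  pool = (2, 2, 3)
  T_h: need (2, 0, 1) fits (2, 2, 3); releases (0, 1, 2), pool now (2, 3, 5)
  T_d: need (1, 3, 3) fits (2, 3, 5); releases (0, 1, 2), pool now (2, 4, 7)
  T_i: need (0, 4, 4) fits (2, 4, 7); releases (2, 0, 0), pool now (4, 4, 7)
  T_b: need (4, 2, 3) fits (4, 4, 7); releases (0, 1, 1), pool now (4, 5, 8)
  T_a: need (4, 5, 8) fits (4, 5, 8); releases (0, 0, 1), pool now (4, 5, 9)
  blocked: T_g wants (4, 6, 6), pool (4, 5, 9) — not enough type-B units
  blocked: T_e wants (3, 6, 9), pool (4, 5, 9) — not enough type-B units
Processes that could never finish after the grant: T_g and T_e.


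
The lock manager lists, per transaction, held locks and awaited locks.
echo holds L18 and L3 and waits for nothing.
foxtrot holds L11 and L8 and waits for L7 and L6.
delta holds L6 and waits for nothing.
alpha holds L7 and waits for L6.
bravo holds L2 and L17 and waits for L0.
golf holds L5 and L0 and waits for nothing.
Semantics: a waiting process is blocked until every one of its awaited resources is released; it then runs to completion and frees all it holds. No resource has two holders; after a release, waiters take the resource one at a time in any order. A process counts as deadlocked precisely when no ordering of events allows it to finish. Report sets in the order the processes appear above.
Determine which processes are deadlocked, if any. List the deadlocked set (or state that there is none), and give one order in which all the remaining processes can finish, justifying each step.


No process is deadlocked.
Key observation: there is no circular wait here — follow any chain and it reaches a process that is free to run now.
One completion order for the rest: delta, golf, bravo, echo, alpha, foxtrot.
Step-by-step check:
  delta: no waits; runs immediately, freeing L6
  golf: no waits; runs immediately, freeing L5 and L0
  bravo waits on L0 — all released -> runs and releases L2 and L17
  echo: no waits; runs immediately, freeing L18 and L3
  alpha waits on L6 — all released -> runs and releases L7
  foxtrot waits on L7 and L6 — all released -> runs and releases L11 and L8


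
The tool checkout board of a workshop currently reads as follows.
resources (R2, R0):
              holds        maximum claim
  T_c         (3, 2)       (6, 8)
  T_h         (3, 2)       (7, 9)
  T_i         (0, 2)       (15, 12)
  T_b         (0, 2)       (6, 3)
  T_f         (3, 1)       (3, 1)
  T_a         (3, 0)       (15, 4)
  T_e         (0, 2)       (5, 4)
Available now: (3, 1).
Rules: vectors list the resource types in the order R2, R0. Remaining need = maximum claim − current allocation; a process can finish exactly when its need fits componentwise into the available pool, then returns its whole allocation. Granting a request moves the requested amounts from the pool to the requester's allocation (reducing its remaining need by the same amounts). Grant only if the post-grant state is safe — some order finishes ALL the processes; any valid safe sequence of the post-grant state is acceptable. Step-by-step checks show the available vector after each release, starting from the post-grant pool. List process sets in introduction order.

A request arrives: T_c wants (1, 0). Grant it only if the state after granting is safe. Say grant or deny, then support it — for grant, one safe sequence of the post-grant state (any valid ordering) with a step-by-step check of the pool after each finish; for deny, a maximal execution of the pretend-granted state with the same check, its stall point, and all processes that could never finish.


DENY. Granting would leave the state unsafe.
Key observation: after T_f, T_e the pool peaks at (5, 4), and each blocked process is short somewhere: T_c on R0; T_h on R0; T_i on R2, R0; T_b on R2; T_a on R2.
On the post-grant state, T_f, T_e is a maximal run — nothing extends it. Step-by-step check:
  pool = (2, 1)
  T_f: need (0, 0) fits (2, 1); releases (3, 1), pool now (5, 2)
  T_e: need (5, 2) fits (5, 2); releases (0, 2), pool now (5, 4)
  blocked: T_c wants (2, 6), pool (5, 4) — not enough R0
  blocked: T_h wants (4, 7), pool (5, 4) — not enough R0
  blocked: T_i wants (15, 10), pool (5, 4) — not enough R2 and R0
  blocked: T_b wants (6, 1), pool (5, 4) — not enough R2
  blocked: T_a wants (12, 4), pool (5, 4) — not enough R2
Had the request been granted, T_c, T_h, T_i, T_b and T_a could never finish.


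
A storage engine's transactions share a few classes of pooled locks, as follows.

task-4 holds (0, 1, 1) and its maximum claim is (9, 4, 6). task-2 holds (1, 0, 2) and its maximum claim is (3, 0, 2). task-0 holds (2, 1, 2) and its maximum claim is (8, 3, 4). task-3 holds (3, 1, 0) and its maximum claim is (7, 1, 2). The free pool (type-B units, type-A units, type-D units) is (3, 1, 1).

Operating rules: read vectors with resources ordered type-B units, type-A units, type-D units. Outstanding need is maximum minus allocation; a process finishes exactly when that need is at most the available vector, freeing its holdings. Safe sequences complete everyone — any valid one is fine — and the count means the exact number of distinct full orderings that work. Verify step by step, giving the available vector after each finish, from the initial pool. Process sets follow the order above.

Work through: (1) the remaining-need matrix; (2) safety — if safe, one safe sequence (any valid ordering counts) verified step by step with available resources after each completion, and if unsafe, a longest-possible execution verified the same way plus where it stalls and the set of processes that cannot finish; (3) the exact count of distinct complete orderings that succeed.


(1) Remaining need (order type-B units, type-A units, type-D units):
  task-4: (9, 3, 5)
  task-2: (2, 0, 0)
  task-0: (6, 2, 2)
  task-3: (4, 0, 2)
(2) The state is SAFE; one workable sequence: task-2, task-3, task-0, task-4.
Key observation: task-3 marks the first exact bind of the order: its need (4, 0, 2) fits the free (4, 1, 3) with zero slack on a requested resource.
Verifying each step:
  pool = (3, 1, 1)
  task-2 needs (2, 0, 0) <= (3, 1, 1) -> finishes; pool += (1, 0, 2) = (4, 1, 3)
  task-3 needs (4, 0, 2) <= (4, 1, 3) -> finishes; pool += (3, 1, 0) = (7, 2, 3)
  task-0 needs (6, 2, 2) <= (7, 2, 3) -> finishes; pool += (2, 1, 2) = (9, 3, 5)
  task-4 needs (9, 3, 5) <= (9, 3, 5) -> finishes; pool += (0, 1, 1) = (9, 4, 6)
(3) The exact count: 1 of the possible complete orderings is a safe sequence.


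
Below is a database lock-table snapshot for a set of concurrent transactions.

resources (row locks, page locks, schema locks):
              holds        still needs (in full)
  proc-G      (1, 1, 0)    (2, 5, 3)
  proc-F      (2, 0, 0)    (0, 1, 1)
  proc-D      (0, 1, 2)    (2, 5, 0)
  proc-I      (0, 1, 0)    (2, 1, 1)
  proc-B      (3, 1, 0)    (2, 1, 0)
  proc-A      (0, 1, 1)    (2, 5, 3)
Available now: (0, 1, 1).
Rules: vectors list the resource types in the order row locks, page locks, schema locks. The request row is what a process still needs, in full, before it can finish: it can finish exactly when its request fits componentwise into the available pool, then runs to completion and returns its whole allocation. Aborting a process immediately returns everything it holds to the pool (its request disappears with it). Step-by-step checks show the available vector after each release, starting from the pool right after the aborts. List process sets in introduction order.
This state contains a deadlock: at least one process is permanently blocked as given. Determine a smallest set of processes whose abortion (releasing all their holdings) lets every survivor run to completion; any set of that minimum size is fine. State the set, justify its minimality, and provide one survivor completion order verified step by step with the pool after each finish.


Abort proc-D and proc-A.
Key observation: no ordering could ever have run proc-G before the abort of proc-D and proc-A; with (0, 2, 3) back in the pool it fits at step 4.
Why nothing smaller works — every single abort fails: proc-G alone leaves proc-D blocked (short on page locks); proc-F alone leaves proc-G blocked (short on page locks and schema locks); proc-D alone leaves proc-G blocked (short on page locks); proc-I alone leaves proc-G blocked (short on page locks and schema locks); proc-B alone leaves proc-G blocked (short on page locks and schema locks); proc-A alone leaves proc-G blocked (short on page locks and schema locks).
The survivors complete as proc-F, proc-I, proc-B, proc-G. Step-by-step check (starting from the post-abort pool):
  pool = (0, 3, 4)
  proc-F needs (0, 1, 1) <= (0, 3, 4) -> finishes; pool += (2, 0, 0) = (2, 3, 4)
  proc-I needs (2, 1, 1) <= (2, 3, 4) -> finishes; pool += (0, 1, 0) = (2, 4, 4)
  proc-B needs (2, 1, 0) <= (2, 4, 4) -> finishes; pool += (3, 1, 0) = (5, 5, 4)
  proc-G needs (2, 5, 3) <= (5, 5, 4) -> finishes; pool += (1, 1, 0) = (6, 6, 4)


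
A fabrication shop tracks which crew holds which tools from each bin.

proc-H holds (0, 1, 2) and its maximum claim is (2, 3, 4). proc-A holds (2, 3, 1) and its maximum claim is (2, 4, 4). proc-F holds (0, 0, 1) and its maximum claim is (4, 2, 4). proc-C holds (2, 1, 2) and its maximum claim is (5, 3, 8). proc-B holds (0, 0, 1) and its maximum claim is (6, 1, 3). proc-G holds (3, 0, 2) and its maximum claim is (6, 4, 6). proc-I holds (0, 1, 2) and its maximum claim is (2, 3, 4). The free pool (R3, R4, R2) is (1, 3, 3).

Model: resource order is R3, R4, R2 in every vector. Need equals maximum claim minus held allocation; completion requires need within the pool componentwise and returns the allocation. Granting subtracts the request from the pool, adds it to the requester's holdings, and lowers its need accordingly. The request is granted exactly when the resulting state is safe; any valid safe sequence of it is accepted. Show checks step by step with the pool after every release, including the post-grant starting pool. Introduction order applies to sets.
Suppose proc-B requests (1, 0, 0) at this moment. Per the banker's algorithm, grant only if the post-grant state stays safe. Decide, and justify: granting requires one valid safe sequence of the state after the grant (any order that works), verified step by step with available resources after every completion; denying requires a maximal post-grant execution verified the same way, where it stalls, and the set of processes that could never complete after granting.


DENY — the pretend-granted state is unsafe.
Key observation: the wall is R3: completing proc-A, proc-H, proc-I brings the pool only to (2, 8, 8), and all the rest need more.
Pretend the grant happened; the run proc-A, proc-H, proc-I goes as far as possible. Step-by-step check:
  pool = (0, 3, 3)
  proc-A needs (0, 1, 3) <= (0, 3, 3) -> finishes; pool += (2, 3, 1) = (2, 6, 4)
  proc-H needs (2, 2, 2) <= (2, 6, 4) -> finishes; pool += (0, 1, 2) = (2, 7, 6)
  proc-I needs (2, 2, 2) <= (2, 7, 6) -> finishes; pool += (0, 1, 2) = (2, 8, 8)
  proc-F cannot run: need (4, 2, 3) vs free (2, 8, 8) (insufficient R3)
  proc-C cannot run: need (3, 2, 6) vs free (2, 8, 8) (insufficient R3)
  proc-B cannot run: need (5, 1, 2) vs free (2, 8, 8) (insufficient R3)
  proc-G cannot run: need (3, 4, 4) vs free (2, 8, 8) (insufficient R3)
Had the request been granted, proc-F, proc-C, proc-B and proc-G could never finish.


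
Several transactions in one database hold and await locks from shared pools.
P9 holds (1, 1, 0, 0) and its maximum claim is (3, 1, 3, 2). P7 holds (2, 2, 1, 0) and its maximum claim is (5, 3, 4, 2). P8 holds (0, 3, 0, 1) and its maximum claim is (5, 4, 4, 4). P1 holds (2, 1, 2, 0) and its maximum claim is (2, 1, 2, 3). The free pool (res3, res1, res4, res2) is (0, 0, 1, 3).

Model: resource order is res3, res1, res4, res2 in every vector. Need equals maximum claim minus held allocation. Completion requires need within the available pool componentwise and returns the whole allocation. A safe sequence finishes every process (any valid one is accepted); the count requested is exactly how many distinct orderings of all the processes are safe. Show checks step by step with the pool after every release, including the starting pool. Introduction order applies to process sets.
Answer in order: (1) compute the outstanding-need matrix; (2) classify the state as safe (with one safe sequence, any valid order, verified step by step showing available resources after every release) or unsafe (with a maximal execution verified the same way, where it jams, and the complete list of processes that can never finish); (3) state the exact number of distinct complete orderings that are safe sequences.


(1) Need matrix, components ordered res3, res1, res4, res2:
  P9: (2, 0, 3, 2)
  P7: (3, 1, 3, 2)
  P8: (5, 1, 4, 3)
  P1: (0, 0, 0, 3)
(2) SAFE, for example via the order P1, P9, P7, P8.
Key observation: P1 marks the first exact bind of the order: its need (0, 0, 0, 3) fits the free (0, 0, 1, 3) with zero slack on a requested resource.
Walking it through:
  pool = (0, 0, 1, 3)
  P1: need (0, 0, 0, 3) fits (0, 0, 1, 3); releases (2, 1, 2, 0), pool now (2, 1, 3, 3)
  P9: need (2, 0, 3, 2) fits (2, 1, 3, 3); releases (1, 1, 0, 0), pool now (3, 2, 3, 3)
  P7: need (3, 1, 3, 2) fits (3, 2, 3, 3); releases (2, 2, 1, 0), pool now (5, 4, 4, 3)
  P8: need (5, 1, 4, 3) fits (5, 4, 4, 3); releases (0, 3, 0, 1), pool now (5, 7, 4, 4)
(3) The exact count: 1 of the possible complete orderings is a safe sequence.


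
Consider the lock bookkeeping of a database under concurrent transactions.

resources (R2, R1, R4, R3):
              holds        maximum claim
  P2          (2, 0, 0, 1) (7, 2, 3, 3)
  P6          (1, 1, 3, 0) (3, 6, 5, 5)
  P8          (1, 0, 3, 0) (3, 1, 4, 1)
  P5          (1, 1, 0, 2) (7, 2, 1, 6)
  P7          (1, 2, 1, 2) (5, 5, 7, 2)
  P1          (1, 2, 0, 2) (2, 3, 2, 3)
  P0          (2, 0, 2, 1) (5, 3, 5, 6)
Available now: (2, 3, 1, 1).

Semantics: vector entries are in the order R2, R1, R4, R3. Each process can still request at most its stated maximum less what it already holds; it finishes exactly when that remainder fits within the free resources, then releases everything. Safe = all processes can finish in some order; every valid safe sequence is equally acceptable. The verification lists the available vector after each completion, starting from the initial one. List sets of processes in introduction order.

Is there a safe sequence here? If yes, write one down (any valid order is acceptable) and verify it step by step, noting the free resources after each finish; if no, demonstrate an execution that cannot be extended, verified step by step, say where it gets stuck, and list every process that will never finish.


UNSAFE — no complete ordering exists.
Key observation: after P8, P1 the pool peaks at (4, 5, 4, 3), and each blocked process is short somewhere: P2 on R2; P6 on R3; P5 on R2, R3; P7 on R4; P0 on R3.
A maximal execution: P8, P1 — then nothing else fits. Verifying each step:
  pool = (2, 3, 1, 1)
  P8 needs (2, 1, 1, 1) <= (2, 3, 1, 1) -> finishes; pool += (1, 0, 3, 0) = (3, 3, 4, 1)
  P1 needs (1, 1, 2, 1) <= (3, 3, 4, 1) -> finishes; pool += (1, 2, 0, 2) = (4, 5, 4, 3)
  P2 still needs (5, 2, 3, 2) but only (4, 5, 4, 3) is free — short on R2
  P6 still needs (2, 5, 2, 5) but only (4, 5, 4, 3) is free — short on R3
  P5 still needs (6, 1, 1, 4) but only (4, 5, 4, 3) is free — short on R2 and R3
  P7 still needs (4, 3, 6, 0) but only (4, 5, 4, 3) is free — short on R4
  P0 still needs (3, 3, 3, 5) but only (4, 5, 4, 3) is free — short on R3
Processes that can never finish: P2, P6, P5, P7 and P0.


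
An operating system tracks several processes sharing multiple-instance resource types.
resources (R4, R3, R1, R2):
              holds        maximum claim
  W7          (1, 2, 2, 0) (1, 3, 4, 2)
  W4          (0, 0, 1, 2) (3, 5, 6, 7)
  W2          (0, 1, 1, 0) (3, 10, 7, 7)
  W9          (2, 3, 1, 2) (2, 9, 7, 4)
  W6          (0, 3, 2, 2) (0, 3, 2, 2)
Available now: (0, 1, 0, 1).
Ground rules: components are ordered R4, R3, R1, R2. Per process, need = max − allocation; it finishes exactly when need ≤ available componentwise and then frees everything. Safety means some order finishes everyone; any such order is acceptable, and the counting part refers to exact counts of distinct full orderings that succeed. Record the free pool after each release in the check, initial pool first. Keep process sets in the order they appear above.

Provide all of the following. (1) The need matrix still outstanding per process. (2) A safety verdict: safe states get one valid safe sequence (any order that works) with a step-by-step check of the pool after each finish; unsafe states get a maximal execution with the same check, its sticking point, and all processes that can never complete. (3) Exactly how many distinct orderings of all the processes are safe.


(1) Need matrix, components ordered R4, R3, R1, R2:
  W7: (0, 1, 2, 2)
  W4: (3, 5, 5, 5)
  W2: (3, 9, 6, 7)
  W9: (0, 6, 6, 2)
  W6: (0, 0, 0, 0)
(2) UNSAFE — no complete ordering exists.
Key observation: once W6, W7 finish, the pool peaks at (1, 6, 4, 3) — and every remaining process still needs more R1 than that.
Going as far as possible: W6, W7; after that, nothing fits. Check, step by step:
  pool = (0, 1, 0, 1)
  W6: need (0, 0, 0, 0) fits (0, 1, 0, 1); releases (0, 3, 2, 2), pool now (0, 4, 2, 3)
  W7: need (0, 1, 2, 2) fits (0, 4, 2, 3); releases (1, 2, 2, 0), pool now (1, 6, 4, 3)
  blocked: W4 wants (3, 5, 5, 5), pool (1, 6, 4, 3) — not enough R4, R1 and R2
  blocked: W2 wants (3, 9, 6, 7), pool (1, 6, 4, 3) — not enough R4, R3, R1 and R2
  blocked: W9 wants (0, 6, 6, 2), pool (1, 6, 4, 3) — not enough R1
Permanently blocked: W4, W2 and W9.
(3) Exactly 0 of the possible complete orderings are safe sequences.


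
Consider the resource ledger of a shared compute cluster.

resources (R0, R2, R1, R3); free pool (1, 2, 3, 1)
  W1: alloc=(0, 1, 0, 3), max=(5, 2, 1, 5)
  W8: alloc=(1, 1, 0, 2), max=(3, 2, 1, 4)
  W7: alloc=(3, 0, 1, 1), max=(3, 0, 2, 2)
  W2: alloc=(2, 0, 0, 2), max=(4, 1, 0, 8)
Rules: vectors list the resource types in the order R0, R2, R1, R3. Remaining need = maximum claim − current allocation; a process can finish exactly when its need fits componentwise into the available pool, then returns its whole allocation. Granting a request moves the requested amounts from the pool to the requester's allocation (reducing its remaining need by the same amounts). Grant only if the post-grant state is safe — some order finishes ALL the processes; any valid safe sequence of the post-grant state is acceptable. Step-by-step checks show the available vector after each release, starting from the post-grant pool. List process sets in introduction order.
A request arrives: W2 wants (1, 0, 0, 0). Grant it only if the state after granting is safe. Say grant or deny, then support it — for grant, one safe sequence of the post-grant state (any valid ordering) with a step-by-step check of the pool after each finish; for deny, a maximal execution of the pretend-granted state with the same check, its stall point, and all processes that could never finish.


DENY: after the grant no complete ordering would exist.
Key observation: after W7, W8 the pool peaks at (4, 3, 4, 4), and each blocked process is short somewhere: W1 on R0; W2 on R3.
Pretend the grant happened; the run W7, W8 goes as far as possible. Step-by-step check:
  pool = (0, 2, 3, 1)
  W7 needs (0, 0, 1, 1) <= (0, 2, 3, 1) -> finishes; pool += (3, 0, 1, 1) = (3, 2, 4, 2)
  W8 needs (2, 1, 1, 2) <= (3, 2, 4, 2) -> finishes; pool += (1, 1, 0, 2) = (4, 3, 4, 4)
  blocked: W1 wants (5, 1, 1, 2), pool (4, 3, 4, 4) — not enough R0
  blocked: W2 wants (1, 1, 0, 6), pool (4, 3, 4, 4) — not enough R3
Processes that could never finish after the grant: W1 and W2.


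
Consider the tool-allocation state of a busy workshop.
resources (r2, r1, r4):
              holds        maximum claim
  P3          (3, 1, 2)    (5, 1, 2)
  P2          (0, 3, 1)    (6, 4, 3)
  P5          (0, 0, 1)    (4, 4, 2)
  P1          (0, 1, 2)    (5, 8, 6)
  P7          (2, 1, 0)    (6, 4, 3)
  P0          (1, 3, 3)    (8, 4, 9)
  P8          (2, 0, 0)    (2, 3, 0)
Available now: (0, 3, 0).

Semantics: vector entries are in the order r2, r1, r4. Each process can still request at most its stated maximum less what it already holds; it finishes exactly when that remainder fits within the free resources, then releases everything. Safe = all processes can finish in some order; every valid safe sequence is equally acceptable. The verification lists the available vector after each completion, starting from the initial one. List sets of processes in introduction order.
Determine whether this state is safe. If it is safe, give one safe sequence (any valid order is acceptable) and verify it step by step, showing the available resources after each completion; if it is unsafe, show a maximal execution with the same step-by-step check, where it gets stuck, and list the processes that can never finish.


SAFE, for example via the order P8, P3, P5, P7, P2, P1, P0.
Key observation: the first exact fit in this order is P8 — it needs (0, 3, 0) with (0, 3, 0) free, meeting a requested resource to the last unit.
Walking it through:
  pool = (0, 3, 0)
  run P8 (needs (0, 3, 0), free (0, 3, 0)); after release of (2, 0, 0) the pool is (2, 3, 0)
  run P3 (needs (2, 0, 0), free (2, 3, 0)); after release of (3, 1, 2) the pool is (5, 4, 2)
  run P5 (needs (4, 4, 1), free (5, 4, 2)); after release of (0, 0, 1) the pool is (5, 4, 3)
  run P7 (needs (4, 3, 3), free (5, 4, 3)); after release of (2, 1, 0) the pool is (7, 5, 3)
  run P2 (needs (6, 1, 2), free (7, 5, 3)); after release of (0, 3, 1) the pool is (7, 8, 4)
  run P1 (needs (5, 7, 4), free (7, 8, 4)); after release of (0, 1, 2) the pool is (7, 9, 6)
  run P0 (needs (7, 1, 6), free (7, 9, 6)); after release of (1, 3, 3) the pool is (8, 12, 9)


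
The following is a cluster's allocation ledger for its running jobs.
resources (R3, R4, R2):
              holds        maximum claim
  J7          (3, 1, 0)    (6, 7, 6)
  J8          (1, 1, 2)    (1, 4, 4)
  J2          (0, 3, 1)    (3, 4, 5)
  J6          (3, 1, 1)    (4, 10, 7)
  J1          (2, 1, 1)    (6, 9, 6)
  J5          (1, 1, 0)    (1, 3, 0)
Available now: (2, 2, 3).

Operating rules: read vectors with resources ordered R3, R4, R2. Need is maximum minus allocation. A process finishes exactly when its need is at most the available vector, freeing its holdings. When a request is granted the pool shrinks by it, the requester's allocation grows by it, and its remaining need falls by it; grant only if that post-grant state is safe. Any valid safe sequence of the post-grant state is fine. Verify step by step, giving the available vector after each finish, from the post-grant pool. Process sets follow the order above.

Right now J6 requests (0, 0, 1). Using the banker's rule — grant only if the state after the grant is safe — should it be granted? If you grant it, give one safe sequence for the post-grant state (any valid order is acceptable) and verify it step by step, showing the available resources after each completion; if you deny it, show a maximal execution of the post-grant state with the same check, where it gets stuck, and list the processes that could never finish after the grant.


DENY. Granting would leave the state unsafe.
Key observation: after J5, J8, J2 the pool peaks at (4, 7, 5), and each blocked process is short somewhere: J7 on R2; J6 on R4; J1 on R4.
After a pretend grant, a maximal execution: J5, J8, J2 — then nothing else fits. Verifying each step:
  pool = (2, 2, 2)
  J5 needs (0, 2, 0) <= (2, 2, 2) -> finishes; pool += (1, 1, 0) = (3, 3, 2)
  J8 needs (0, 3, 2) <= (3, 3, 2) -> finishes; pool += (1, 1, 2) = (4, 4, 4)
  J2 needs (3, 1, 4) <= (4, 4, 4) -> finishes; pool += (0, 3, 1) = (4, 7, 5)
  J7 still needs (3, 6, 6) but only (4, 7, 5) is free — short on R2
  J6 still needs (1, 9, 5) but only (4, 7, 5) is free — short on R4
  J1 still needs (4, 8, 5) but only (4, 7, 5) is free — short on R4
Post-grant, the permanently blocked set is J7, J6 and J1.


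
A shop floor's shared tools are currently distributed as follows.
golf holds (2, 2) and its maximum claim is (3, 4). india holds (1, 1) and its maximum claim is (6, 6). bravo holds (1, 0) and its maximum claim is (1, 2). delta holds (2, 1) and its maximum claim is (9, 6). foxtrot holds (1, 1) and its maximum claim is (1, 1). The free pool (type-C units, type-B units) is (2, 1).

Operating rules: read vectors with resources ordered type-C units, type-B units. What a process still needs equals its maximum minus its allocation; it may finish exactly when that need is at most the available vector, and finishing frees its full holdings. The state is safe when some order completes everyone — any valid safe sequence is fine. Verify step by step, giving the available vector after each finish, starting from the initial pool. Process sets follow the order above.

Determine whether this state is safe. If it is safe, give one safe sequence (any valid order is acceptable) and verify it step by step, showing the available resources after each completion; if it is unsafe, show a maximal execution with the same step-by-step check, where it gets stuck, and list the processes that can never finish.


UNSAFE — no complete ordering exists.
Key observation: the wall is type-B units: completing foxtrot, golf, bravo brings the pool only to (6, 4), and all the rest need more.
The run foxtrot, golf, bravo cannot be extended any further. Check, step by step:
  pool = (2, 1)
  foxtrot needs (0, 0) <= (2, 1) -> finishes; pool += (1, 1) = (3, 2)
  golf needs (1, 2) <= (3, 2) -> finishes; pool += (2, 2) = (5, 4)
  bravo needs (0, 2) <= (5, 4) -> finishes; pool += (1, 0) = (6, 4)
  india still needs (5, 5) but only (6, 4) is free — short on type-B units
  delta still needs (7, 5) but only (6, 4) is free — short on type-C units and type-B units
Permanently blocked: india and delta.


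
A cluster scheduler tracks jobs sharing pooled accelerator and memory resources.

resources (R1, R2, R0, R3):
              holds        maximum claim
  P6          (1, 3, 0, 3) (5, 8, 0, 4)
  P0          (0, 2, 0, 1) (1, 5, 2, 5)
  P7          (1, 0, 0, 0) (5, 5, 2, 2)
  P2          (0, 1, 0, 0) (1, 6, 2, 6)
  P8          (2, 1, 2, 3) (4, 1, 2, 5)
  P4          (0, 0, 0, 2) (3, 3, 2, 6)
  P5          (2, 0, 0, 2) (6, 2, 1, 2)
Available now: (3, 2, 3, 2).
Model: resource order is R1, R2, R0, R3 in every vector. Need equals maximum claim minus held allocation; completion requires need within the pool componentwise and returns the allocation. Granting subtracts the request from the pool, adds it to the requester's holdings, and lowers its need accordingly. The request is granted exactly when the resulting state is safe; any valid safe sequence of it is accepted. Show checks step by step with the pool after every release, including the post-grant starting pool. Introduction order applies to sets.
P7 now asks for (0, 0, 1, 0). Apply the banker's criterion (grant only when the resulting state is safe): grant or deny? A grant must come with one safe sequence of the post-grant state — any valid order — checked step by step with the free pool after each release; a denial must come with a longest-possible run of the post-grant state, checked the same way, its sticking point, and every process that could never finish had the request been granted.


GRANT. The post-grant state is safe; one safe sequence: P8, P0, P5, P6, P7, P2, P4.
Key observation: the transfer keeps a workable pool ((3, 2, 2, 2)); P8 starts the safe sequence.
Verifying the post-grant state step by step:
  pool = (3, 2, 2, 2)
  P8 needs (2, 0, 0, 2) <= (3, 2, 2, 2) -> finishes; pool += (2, 1, 2, 3) = (5, 3, 4, 5)
  P0 needs (1, 3, 2, 4) <= (5, 3, 4, 5) -> finishes; pool += (0, 2, 0, 1) = (5, 5, 4, 6)
  P5 needs (4, 2, 1, 0) <= (5, 5, 4, 6) -> finishes; pool += (2, 0, 0, 2) = (7, 5, 4, 8)
  P6 needs (4, 5, 0, 1) <= (7, 5, 4, 8) -> finishes; pool += (1, 3, 0, 3) = (8, 8, 4, 11)
  P7 needs (4, 5, 1, 2) <= (8, 8, 4, 11) -> finishes; pool += (1, 0, 1, 0) = (9, 8, 5, 11)
  P2 needs (1, 5, 2, 6) <= (9, 8, 5, 11) -> finishes; pool += (0, 1, 0, 0) = (9, 9, 5, 11)
  P4 needs (3, 3, 2, 4) <= (9, 9, 5, 11) -> finishes; pool += (0, 0, 0, 2) = (9, 9, 5, 13)


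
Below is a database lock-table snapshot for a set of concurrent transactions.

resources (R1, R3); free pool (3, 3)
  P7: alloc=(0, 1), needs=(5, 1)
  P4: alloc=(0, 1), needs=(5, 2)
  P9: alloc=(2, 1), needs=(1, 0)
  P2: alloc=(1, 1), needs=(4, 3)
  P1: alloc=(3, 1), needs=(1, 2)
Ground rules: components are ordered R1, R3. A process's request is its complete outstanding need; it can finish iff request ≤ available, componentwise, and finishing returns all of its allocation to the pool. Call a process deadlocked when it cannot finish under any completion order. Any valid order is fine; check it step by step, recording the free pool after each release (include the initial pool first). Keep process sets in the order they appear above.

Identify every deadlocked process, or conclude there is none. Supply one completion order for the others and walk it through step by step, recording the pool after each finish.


Nothing here is deadlocked.
Key observation: no deadlock: P9 fits now, and the freed resources carry the rest through.
A valid finishing order for the others: P9, P1, P4, P2, P7. Verifying each step:
  pool = (3, 3)
  P9 needs (1, 0) <= (3, 3) -> finishes; pool += (2, 1) = (5, 4)
  P1 needs (1, 2) <= (5, 4) -> finishes; pool += (3, 1) = (8, 5)
  P4 needs (5, 2) <= (8, 5) -> finishes; pool += (0, 1) = (8, 6)
  P2 needs (4, 3) <= (8, 6) -> finishes; pool += (1, 1) = (9, 7)
  P7 needs (5, 1) <= (9, 7) -> finishes; pool += (0, 1) = (9, 8)


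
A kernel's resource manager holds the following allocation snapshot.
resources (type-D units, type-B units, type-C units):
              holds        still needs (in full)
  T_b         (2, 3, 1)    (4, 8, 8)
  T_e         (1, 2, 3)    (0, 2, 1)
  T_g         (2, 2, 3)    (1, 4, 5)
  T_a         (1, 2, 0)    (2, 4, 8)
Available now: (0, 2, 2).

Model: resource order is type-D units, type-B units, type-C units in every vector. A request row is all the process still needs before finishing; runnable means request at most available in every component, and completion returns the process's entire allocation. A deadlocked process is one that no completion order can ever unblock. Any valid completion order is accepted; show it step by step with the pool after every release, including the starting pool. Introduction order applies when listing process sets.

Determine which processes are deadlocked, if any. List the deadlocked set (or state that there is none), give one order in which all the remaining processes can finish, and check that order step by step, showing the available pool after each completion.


The deadlocked set is empty.
Key observation: beginning at T_e, releases accumulate fast enough that every process eventually fits.
One completion order for the rest: T_e, T_g, T_a, T_b. Check, step by step:
  pool = (0, 2, 2)
  T_e needs (0, 2, 1) <= (0, 2, 2) -> finishes; pool += (1, 2, 3) = (1, 4, 5)
  T_g needs (1, 4, 5) <= (1, 4, 5) -> finishes; pool += (2, 2, 3) = (3, 6, 8)
  T_a needs (2, 4, 8) <= (3, 6, 8) -> finishes; pool += (1, 2, 0) = (4, 8, 8)
  T_b needs (4, 8, 8) <= (4, 8, 8) -> finishes; pool += (2, 3, 1) = (6, 11, 9)


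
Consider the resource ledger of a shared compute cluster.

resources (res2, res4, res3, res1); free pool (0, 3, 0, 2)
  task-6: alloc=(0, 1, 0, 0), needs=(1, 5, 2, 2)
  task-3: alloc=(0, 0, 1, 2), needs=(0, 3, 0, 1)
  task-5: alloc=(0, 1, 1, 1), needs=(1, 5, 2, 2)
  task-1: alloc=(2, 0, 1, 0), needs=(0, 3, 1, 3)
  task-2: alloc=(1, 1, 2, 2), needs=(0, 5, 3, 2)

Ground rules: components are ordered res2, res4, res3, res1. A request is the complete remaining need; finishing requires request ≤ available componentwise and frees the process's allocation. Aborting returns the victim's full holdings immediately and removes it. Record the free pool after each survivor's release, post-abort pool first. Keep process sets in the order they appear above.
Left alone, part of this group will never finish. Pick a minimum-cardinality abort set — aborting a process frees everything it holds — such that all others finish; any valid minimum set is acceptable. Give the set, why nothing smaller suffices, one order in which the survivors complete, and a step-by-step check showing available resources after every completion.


Abort task-5 and task-2.
Key observation: the returned (1, 2, 3, 3) from task-5 and task-2 is what brings task-6 — unrunnable before, under any order — into play at step 1.
Why nothing smaller works — every single abort fails: task-6 alone leaves task-5 blocked (short on res4); task-3 alone leaves task-6 blocked (short on res4); task-5 alone leaves task-6 blocked (short on res4); task-1 alone leaves task-6 blocked (short on res4); task-2 alone leaves task-6 blocked (short on res4).
Survivors finish in the order: task-6, task-1, task-3. Check, step by step (pool after the aborts first):
  pool = (1, 5, 3, 5)
  run task-6 (needs (1, 5, 2, 2), free (1, 5, 3, 5)); after release of (0, 1, 0, 0) the pool is (1, 6, 3, 5)
  run task-1 (needs (0, 3, 1, 3), free (1, 6, 3, 5)); after release of (2, 0, 1, 0) the pool is (3, 6, 4, 5)
  run task-3 (needs (0, 3, 0, 1), free (3, 6, 4, 5)); after release of (0, 0, 1, 2) the pool is (3, 6, 5, 7)
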